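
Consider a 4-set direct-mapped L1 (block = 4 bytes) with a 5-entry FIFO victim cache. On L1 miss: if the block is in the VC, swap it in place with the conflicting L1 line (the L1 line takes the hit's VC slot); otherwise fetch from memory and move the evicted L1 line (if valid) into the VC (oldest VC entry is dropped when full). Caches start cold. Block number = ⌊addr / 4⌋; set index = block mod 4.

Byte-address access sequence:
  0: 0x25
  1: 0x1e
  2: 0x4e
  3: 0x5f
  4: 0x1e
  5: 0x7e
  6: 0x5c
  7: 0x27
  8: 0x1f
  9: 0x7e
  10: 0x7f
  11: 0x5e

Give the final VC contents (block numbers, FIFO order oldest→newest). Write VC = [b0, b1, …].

VC = [7, 19, 31]

#0 0x25→b9/s1 MISS; vc=[]
#1 0x1e→b7/s3 MISS; vc=[]
#2 0x4e→b19/s3 MISS; vc=[7]
#3 0x5f→b23/s3 MISS; vc=[7,19]
#4 0x1e→b7/s3 VC-HIT; vc=[23,19]
#5 0x7e→b31/s3 MISS; vc=[23,19,7]
#6 0x5c→b23/s3 VC-HIT; vc=[31,19,7]
#7 0x27→b9/s1 L1-HIT; vc=[31,19,7]
#8 0x1f→b7/s3 VC-HIT; vc=[31,19,23]
#9 0x7e→b31/s3 VC-HIT; vc=[7,19,23]
#10 0x7f→b31/s3 L1-HIT; vc=[7,19,23]
#11 0x5e→b23/s3 VC-HIT; vc=[7,19,31]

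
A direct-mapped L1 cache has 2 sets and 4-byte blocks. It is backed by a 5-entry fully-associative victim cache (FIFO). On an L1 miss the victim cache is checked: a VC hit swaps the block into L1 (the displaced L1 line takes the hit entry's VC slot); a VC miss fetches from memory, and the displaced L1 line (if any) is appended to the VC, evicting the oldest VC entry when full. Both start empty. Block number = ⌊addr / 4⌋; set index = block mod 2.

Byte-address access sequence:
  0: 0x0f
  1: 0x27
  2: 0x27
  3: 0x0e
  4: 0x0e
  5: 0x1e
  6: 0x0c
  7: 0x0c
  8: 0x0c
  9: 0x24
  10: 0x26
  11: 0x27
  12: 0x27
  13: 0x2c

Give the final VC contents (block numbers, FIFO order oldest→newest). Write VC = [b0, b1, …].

VC = [3, 7, 9]

0: 0xf (blk 3, set 1) → MISS  vc=[]
1: 0x27 (blk 9, set 1) → MISS  vc=[3]
2: 0x27 (blk 9, set 1) → L1-HIT  vc=[3]
3: 0xe (blk 3, set 1) → VC-HIT  vc=[9]
4: 0xe (blk 3, set 1) → L1-HIT  vc=[9]
5: 0x1e (blk 7, set 1) → MISS  vc=[9, 3]
6: 0xc (blk 3, set 1) → VC-HIT  vc=[9, 7]
7: 0xc (blk 3, set 1) → L1-HIT  vc=[9, 7]
8: 0xc (blk 3, set 1) → L1-HIT  vc=[9, 7]
9: 0x24 (blk 9, set 1) → VC-HIT  vc=[3, 7]
10: 0x26 (blk 9, set 1) → L1-HIT  vc=[3, 7]
11: 0x27 (blk 9, set 1) → L1-HIT  vc=[3, 7]
12: 0x27 (blk 9, set 1) → L1-HIT  vc=[3, 7]
13: 0x2c (blk 11, set 1) → MISS  vc=[3, 7, 9]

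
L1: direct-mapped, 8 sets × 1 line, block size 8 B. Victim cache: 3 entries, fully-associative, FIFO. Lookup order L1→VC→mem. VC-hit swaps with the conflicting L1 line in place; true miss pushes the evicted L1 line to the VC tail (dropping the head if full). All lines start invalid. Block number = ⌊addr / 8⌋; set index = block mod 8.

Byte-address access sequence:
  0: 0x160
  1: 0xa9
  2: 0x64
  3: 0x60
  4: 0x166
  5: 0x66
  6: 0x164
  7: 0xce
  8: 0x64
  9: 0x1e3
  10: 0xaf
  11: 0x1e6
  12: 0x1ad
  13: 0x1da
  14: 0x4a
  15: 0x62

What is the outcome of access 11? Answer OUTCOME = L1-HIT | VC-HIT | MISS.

  [0] addr=0x160 blk=44 s=4: MISS | VC []
  [1] addr=0xa9 blk=21 s=5: MISS | VC []
  [2] addr=0x64 blk=12 s=4: MISS | VC [44]
  [3] addr=0x60 blk=12 s=4: L1-HIT | VC [44]
  [4] addr=0x166 blk=44 s=4: VC-HIT | VC [12]
  [5] addr=0x66 blk=12 s=4: VC-HIT | VC [44]
  [6] addr=0x164 blk=44 s=4: VC-HIT | VC [12]
  [7] addr=0xce blk=25 s=1: MISS | VC [12]
  [8] addr=0x64 blk=12 s=4: VC-HIT | VC [44]
  [9] addr=0x1e3 blk=60 s=4: MISS | VC [44, 12]
  [10] addr=0xaf blk=21 s=5: L1-HIT | VC [44, 12]
  [11] addr=0x1e6 blk=60 s=4: L1-HIT | VC [44, 12]
  [12] addr=0x1ad blk=53 s=5: MISS | VC [44, 12, 21]
  [13] addr=0x1da blk=59 s=3: MISS | VC [44, 12, 21]
  [14] addr=0x4a blk=9 s=1: MISS | VC [12, 21, 25]
  [15] addr=0x62 blk=12 s=4: VC-HIT | VC [60, 21, 25]

OUTCOME = L1-HIT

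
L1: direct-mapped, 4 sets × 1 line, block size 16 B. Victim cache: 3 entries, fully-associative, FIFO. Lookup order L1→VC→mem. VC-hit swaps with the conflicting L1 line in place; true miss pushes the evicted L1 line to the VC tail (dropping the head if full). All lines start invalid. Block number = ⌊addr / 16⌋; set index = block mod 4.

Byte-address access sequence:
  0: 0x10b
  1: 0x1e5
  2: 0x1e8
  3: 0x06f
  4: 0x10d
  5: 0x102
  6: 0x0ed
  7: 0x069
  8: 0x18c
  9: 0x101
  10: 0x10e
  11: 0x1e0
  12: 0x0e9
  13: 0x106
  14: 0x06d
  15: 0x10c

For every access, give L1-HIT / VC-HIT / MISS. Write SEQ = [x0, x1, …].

SEQ = [MISS, MISS, L1-HIT, MISS, L1-HIT, L1-HIT, MISS, VC-HIT, MISS, VC-HIT, L1-HIT, VC-HIT, VC-HIT, L1-HIT, VC-HIT, L1-HIT]

#0 0x10b→b16/s0 MISS; vc=[]
#1 0x1e5→b30/s2 MISS; vc=[]
#2 0x1e8→b30/s2 L1-HIT; vc=[]
#3 0x6f→b6/s2 MISS; vc=[30]
#4 0x10d→b16/s0 L1-HIT; vc=[30]
#5 0x102→b16/s0 L1-HIT; vc=[30]
#6 0xed→b14/s2 MISS; vc=[30,6]
#7 0x69→b6/s2 VC-HIT; vc=[30,14]
#8 0x18c→b24/s0 MISS; vc=[30,14,16]
#9 0x101→b16/s0 VC-HIT; vc=[30,14,24]
#10 0x10e→b16/s0 L1-HIT; vc=[30,14,24]
#11 0x1e0→b30/s2 VC-HIT; vc=[6,14,24]
#12 0xe9→b14/s2 VC-HIT; vc=[6,30,24]
#13 0x106→b16/s0 L1-HIT; vc=[6,30,24]
#14 0x6d→b6/s2 VC-HIT; vc=[14,30,24]
#15 0x10c→b16/s0 L1-HIT; vc=[14,30,24]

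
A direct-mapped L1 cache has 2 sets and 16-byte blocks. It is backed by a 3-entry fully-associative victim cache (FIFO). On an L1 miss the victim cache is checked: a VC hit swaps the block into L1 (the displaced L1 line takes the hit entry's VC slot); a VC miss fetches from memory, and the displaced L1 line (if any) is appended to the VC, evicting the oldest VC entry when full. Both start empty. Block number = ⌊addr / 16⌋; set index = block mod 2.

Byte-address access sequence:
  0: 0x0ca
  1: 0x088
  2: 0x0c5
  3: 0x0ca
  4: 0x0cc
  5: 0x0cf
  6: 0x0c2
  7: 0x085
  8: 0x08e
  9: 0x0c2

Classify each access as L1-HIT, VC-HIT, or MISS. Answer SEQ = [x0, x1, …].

SEQ = [MISS, MISS, VC-HIT, L1-HIT, L1-HIT, L1-HIT, L1-HIT, VC-HIT, L1-HIT, VC-HIT]

#0 0xca→b12/s0 MISS; vc=[]
#1 0x88→b8/s0 MISS; vc=[12]
#2 0xc5→b12/s0 VC-HIT; vc=[8]
#3 0xca→b12/s0 L1-HIT; vc=[8]
#4 0xcc→b12/s0 L1-HIT; vc=[8]
#5 0xcf→b12/s0 L1-HIT; vc=[8]
#6 0xc2→b12/s0 L1-HIT; vc=[8]
#7 0x85→b8/s0 VC-HIT; vc=[12]
#8 0x8e→b8/s0 L1-HIT; vc=[12]
#9 0xc2→b12/s0 VC-HIT; vc=[8]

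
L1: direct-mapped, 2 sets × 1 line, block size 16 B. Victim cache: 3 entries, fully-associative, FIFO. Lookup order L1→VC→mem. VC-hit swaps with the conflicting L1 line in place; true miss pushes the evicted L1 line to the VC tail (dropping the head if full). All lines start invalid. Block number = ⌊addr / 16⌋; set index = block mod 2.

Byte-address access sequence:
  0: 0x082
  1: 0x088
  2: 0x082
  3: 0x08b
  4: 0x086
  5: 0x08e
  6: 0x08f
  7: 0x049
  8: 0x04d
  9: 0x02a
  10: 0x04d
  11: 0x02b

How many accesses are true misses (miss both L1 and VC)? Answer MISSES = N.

#0 0x82→b8/s0 MISS; vc=[]
#1 0x88→b8/s0 L1-HIT; vc=[]
#2 0x82→b8/s0 L1-HIT; vc=[]
#3 0x8b→b8/s0 L1-HIT; vc=[]
#4 0x86→b8/s0 L1-HIT; vc=[]
#5 0x8e→b8/s0 L1-HIT; vc=[]
#6 0x8f→b8/s0 L1-HIT; vc=[]
#7 0x49→b4/s0 MISS; vc=[8]
#8 0x4d→b4/s0 L1-HIT; vc=[8]
#9 0x2a→b2/s0 MISS; vc=[8,4]
#10 0x4d→b4/s0 VC-HIT; vc=[8,2]
#11 0x2b→b2/s0 VC-HIT; vc=[8,4]

MISSES = 3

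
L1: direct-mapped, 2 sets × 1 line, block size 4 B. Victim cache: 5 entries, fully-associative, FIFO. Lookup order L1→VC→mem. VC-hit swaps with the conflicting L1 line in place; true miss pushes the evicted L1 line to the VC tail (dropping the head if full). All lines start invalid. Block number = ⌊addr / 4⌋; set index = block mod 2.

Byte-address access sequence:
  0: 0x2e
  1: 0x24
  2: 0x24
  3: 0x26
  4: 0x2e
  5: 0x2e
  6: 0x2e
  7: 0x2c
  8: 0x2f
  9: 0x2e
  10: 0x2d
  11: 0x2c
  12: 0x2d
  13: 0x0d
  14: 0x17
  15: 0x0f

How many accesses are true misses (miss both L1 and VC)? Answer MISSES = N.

MISSES = 4

0: 0x2e (blk 11, set 1) → MISS  vc=[]
1: 0x24 (blk 9, set 1) → MISS  vc=[11]
2: 0x24 (blk 9, set 1) → L1-HIT  vc=[11]
3: 0x26 (blk 9, set 1) → L1-HIT  vc=[11]
4: 0x2e (blk 11, set 1) → VC-HIT  vc=[9]
5: 0x2e (blk 11, set 1) → L1-HIT  vc=[9]
6: 0x2e (blk 11, set 1) → L1-HIT  vc=[9]
7: 0x2c (blk 11, set 1) → L1-HIT  vc=[9]
8: 0x2f (blk 11, set 1) → L1-HIT  vc=[9]
9: 0x2e (blk 11, set 1) → L1-HIT  vc=[9]
10: 0x2d (blk 11, set 1) → L1-HIT  vc=[9]
11: 0x2c (blk 11, set 1) → L1-HIT  vc=[9]
12: 0x2d (blk 11, set 1) → L1-HIT  vc=[9]
13: 0xd (blk 3, set 1) → MISS  vc=[9, 11]
14: 0x17 (blk 5, set 1) → MISS  vc=[9, 11, 3]
15: 0xf (blk 3, set 1) → VC-HIT  vc=[9, 11, 5]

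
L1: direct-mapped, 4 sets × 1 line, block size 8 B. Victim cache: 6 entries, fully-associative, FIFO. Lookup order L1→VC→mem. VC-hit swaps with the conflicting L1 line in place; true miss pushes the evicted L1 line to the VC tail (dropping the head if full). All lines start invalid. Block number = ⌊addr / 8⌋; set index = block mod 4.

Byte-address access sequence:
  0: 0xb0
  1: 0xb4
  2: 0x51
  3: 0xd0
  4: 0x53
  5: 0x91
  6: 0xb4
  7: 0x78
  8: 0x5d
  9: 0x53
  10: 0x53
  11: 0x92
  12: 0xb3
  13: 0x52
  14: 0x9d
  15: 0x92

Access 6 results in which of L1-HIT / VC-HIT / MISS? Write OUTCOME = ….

0: 0xb0 (blk 22, set 2) → MISS  vc=[]
1: 0xb4 (blk 22, set 2) → L1-HIT  vc=[]
2: 0x51 (blk 10, set 2) → MISS  vc=[22]
3: 0xd0 (blk 26, set 2) → MISS  vc=[22, 10]
4: 0x53 (blk 10, set 2) → VC-HIT  vc=[22, 26]
5: 0x91 (blk 18, set 2) → MISS  vc=[22, 26, 10]
6: 0xb4 (blk 22, set 2) → VC-HIT  vc=[18, 26, 10]
7: 0x78 (blk 15, set 3) → MISS  vc=[18, 26, 10]
8: 0x5d (blk 11, set 3) → MISS  vc=[18, 26, 10, 15]
9: 0x53 (blk 10, set 2) → VC-HIT  vc=[18, 26, 22, 15]
10: 0x53 (blk 10, set 2) → L1-HIT  vc=[18, 26, 22, 15]
11: 0x92 (blk 18, set 2) → VC-HIT  vc=[10, 26, 22, 15]
12: 0xb3 (blk 22, set 2) → VC-HIT  vc=[10, 26, 18, 15]
13: 0x52 (blk 10, set 2) → VC-HIT  vc=[22, 26, 18, 15]
14: 0x9d (blk 19, set 3) → MISS  vc=[22, 26, 18, 15, 11]
15: 0x92 (blk 18, set 2) → VC-HIT  vc=[22, 26, 10, 15, 11]

OUTCOME = VC-HIT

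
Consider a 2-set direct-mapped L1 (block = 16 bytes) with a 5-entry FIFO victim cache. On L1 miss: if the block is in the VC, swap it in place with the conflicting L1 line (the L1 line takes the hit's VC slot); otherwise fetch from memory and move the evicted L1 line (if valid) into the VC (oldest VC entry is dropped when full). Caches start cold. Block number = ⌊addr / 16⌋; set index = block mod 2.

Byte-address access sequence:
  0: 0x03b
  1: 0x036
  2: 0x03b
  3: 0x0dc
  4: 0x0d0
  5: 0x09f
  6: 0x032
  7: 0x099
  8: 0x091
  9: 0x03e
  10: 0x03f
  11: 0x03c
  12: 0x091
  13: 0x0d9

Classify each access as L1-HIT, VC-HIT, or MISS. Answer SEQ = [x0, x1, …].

SEQ = [MISS, L1-HIT, L1-HIT, MISS, L1-HIT, MISS, VC-HIT, VC-HIT, L1-HIT, VC-HIT, L1-HIT, L1-HIT, VC-HIT, VC-HIT]

  [0] addr=0x3b blk=3 s=1: MISS | VC []
  [1] addr=0x36 blk=3 s=1: L1-HIT | VC []
  [2] addr=0x3b blk=3 s=1: L1-HIT | VC []
  [3] addr=0xdc blk=13 s=1: MISS | VC [3]
  [4] addr=0xd0 blk=13 s=1: L1-HIT | VC [3]
  [5] addr=0x9f blk=9 s=1: MISS | VC [3, 13]
  [6] addr=0x32 blk=3 s=1: VC-HIT | VC [9, 13]
  [7] addr=0x99 blk=9 s=1: VC-HIT | VC [3, 13]
  [8] addr=0x91 blk=9 s=1: L1-HIT | VC [3, 13]
  [9] addr=0x3e blk=3 s=1: VC-HIT | VC [9, 13]
  [10] addr=0x3f blk=3 s=1: L1-HIT | VC [9, 13]
  [11] addr=0x3c blk=3 s=1: L1-HIT | VC [9, 13]
  [12] addr=0x91 blk=9 s=1: VC-HIT | VC [3, 13]
  [13] addr=0xd9 blk=13 s=1: VC-HIT | VC [3, 9]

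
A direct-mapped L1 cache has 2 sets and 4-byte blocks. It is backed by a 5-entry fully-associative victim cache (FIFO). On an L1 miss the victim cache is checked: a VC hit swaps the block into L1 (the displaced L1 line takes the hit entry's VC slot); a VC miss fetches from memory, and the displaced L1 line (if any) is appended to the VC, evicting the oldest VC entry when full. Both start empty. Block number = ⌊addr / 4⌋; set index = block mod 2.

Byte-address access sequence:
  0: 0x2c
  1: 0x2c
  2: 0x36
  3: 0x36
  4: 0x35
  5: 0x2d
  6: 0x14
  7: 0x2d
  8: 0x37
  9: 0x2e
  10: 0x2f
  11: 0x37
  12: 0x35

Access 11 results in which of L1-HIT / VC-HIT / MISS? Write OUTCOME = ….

OUTCOME = VC-HIT

#0 0x2c→b11/s1 MISS; vc=[]
#1 0x2c→b11/s1 L1-HIT; vc=[]
#2 0x36→b13/s1 MISS; vc=[11]
#3 0x36→b13/s1 L1-HIT; vc=[11]
#4 0x35→b13/s1 L1-HIT; vc=[11]
#5 0x2d→b11/s1 VC-HIT; vc=[13]
#6 0x14→b5/s1 MISS; vc=[13,11]
#7 0x2d→b11/s1 VC-HIT; vc=[13,5]
#8 0x37→b13/s1 VC-HIT; vc=[11,5]
#9 0x2e→b11/s1 VC-HIT; vc=[13,5]
#10 0x2f→b11/s1 L1-HIT; vc=[13,5]
#11 0x37→b13/s1 VC-HIT; vc=[11,5]
#12 0x35→b13/s1 L1-HIT; vc=[11,5]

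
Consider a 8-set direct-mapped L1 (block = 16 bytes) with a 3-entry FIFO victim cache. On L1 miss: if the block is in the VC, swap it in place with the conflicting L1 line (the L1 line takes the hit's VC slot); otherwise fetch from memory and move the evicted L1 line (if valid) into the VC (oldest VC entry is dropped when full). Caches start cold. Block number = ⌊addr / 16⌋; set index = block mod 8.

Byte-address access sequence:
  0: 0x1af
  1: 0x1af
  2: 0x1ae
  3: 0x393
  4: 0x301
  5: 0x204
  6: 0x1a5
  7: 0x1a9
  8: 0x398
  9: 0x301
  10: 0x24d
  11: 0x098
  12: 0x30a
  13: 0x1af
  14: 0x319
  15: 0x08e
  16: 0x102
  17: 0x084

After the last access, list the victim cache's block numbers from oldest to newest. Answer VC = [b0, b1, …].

VC = [9, 48, 16]

  [0] addr=0x1af blk=26 s=2: MISS | VC []
  [1] addr=0x1af blk=26 s=2: L1-HIT | VC []
  [2] addr=0x1ae blk=26 s=2: L1-HIT | VC []
  [3] addr=0x393 blk=57 s=1: MISS | VC []
  [4] addr=0x301 blk=48 s=0: MISS | VC []
  [5] addr=0x204 blk=32 s=0: MISS | VC [48]
  [6] addr=0x1a5 blk=26 s=2: L1-HIT | VC [48]
  [7] addr=0x1a9 blk=26 s=2: L1-HIT | VC [48]
  [8] addr=0x398 blk=57 s=1: L1-HIT | VC [48]
  [9] addr=0x301 blk=48 s=0: VC-HIT | VC [32]
  [10] addr=0x24d blk=36 s=4: MISS | VC [32]
  [11] addr=0x98 blk=9 s=1: MISS | VC [32, 57]
  [12] addr=0x30a blk=48 s=0: L1-HIT | VC [32, 57]
  [13] addr=0x1af blk=26 s=2: L1-HIT | VC [32, 57]
  [14] addr=0x319 blk=49 s=1: MISS | VC [32, 57, 9]
  [15] addr=0x8e blk=8 s=0: MISS | VC [57, 9, 48]
  [16] addr=0x102 blk=16 s=0: MISS | VC [9, 48, 8]
  [17] addr=0x84 blk=8 s=0: VC-HIT | VC [9, 48, 16]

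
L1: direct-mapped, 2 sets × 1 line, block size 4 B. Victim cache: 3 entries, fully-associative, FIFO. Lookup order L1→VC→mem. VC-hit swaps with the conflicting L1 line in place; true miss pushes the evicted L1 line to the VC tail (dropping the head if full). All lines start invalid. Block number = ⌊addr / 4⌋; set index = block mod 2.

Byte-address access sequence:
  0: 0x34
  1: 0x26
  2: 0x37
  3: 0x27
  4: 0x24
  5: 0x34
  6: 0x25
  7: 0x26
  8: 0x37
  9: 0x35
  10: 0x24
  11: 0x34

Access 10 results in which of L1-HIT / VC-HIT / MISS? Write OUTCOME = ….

  [0] addr=0x34 blk=13 s=1: MISS | VC []
  [1] addr=0x26 blk=9 s=1: MISS | VC [13]
  [2] addr=0x37 blk=13 s=1: VC-HIT | VC [9]
  [3] addr=0x27 blk=9 s=1: VC-HIT | VC [13]
  [4] addr=0x24 blk=9 s=1: L1-HIT | VC [13]
  [5] addr=0x34 blk=13 s=1: VC-HIT | VC [9]
  [6] addr=0x25 blk=9 s=1: VC-HIT | VC [13]
  [7] addr=0x26 blk=9 s=1: L1-HIT | VC [13]
  [8] addr=0x37 blk=13 s=1: VC-HIT | VC [9]
  [9] addr=0x35 blk=13 s=1: L1-HIT | VC [9]
  [10] addr=0x24 blk=9 s=1: VC-HIT | VC [13]
  [11] addr=0x34 blk=13 s=1: VC-HIT | VC [9]

OUTCOME = VC-HIT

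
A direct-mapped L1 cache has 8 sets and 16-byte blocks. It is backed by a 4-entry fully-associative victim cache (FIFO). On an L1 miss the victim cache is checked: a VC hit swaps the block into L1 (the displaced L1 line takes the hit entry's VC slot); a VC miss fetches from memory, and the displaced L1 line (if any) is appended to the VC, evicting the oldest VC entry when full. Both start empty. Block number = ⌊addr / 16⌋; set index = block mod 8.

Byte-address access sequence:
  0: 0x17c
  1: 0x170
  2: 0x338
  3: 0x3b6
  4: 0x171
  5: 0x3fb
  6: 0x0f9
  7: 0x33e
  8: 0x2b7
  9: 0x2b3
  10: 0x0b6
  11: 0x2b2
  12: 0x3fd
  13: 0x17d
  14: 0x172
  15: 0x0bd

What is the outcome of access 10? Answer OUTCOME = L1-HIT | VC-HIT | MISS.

OUTCOME = MISS

  [0] addr=0x17c blk=23 s=7: MISS | VC []
  [1] addr=0x170 blk=23 s=7: L1-HIT | VC []
  [2] addr=0x338 blk=51 s=3: MISS | VC []
  [3] addr=0x3b6 blk=59 s=3: MISS | VC [51]
  [4] addr=0x171 blk=23 s=7: L1-HIT | VC [51]
  [5] addr=0x3fb blk=63 s=7: MISS | VC [51, 23]
  [6] addr=0xf9 blk=15 s=7: MISS | VC [51, 23, 63]
  [7] addr=0x33e blk=51 s=3: VC-HIT | VC [59, 23, 63]
  [8] addr=0x2b7 blk=43 s=3: MISS | VC [59, 23, 63, 51]
  [9] addr=0x2b3 blk=43 s=3: L1-HIT | VC [59, 23, 63, 51]
  [10] addr=0xb6 blk=11 s=3: MISS | VC [23, 63, 51, 43]
  [11] addr=0x2b2 blk=43 s=3: VC-HIT | VC [23, 63, 51, 11]
  [12] addr=0x3fd blk=63 s=7: VC-HIT | VC [23, 15, 51, 11]
  [13] addr=0x17d blk=23 s=7: VC-HIT | VC [63, 15, 51, 11]
  [14] addr=0x172 blk=23 s=7: L1-HIT | VC [63, 15, 51, 11]
  [15] addr=0xbd blk=11 s=3: VC-HIT | VC [63, 15, 51, 43]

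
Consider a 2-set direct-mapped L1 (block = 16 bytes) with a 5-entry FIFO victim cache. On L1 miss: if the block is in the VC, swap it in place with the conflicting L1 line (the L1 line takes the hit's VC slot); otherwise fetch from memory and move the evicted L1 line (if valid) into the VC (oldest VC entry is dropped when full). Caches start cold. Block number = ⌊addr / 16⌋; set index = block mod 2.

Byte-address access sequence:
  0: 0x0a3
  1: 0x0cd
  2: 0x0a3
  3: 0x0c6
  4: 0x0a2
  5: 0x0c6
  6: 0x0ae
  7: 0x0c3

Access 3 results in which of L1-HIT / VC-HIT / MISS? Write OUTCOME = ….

OUTCOME = VC-HIT

  [0] addr=0xa3 blk=10 s=0: MISS | VC []
  [1] addr=0xcd blk=12 s=0: MISS | VC [10]
  [2] addr=0xa3 blk=10 s=0: VC-HIT | VC [12]
  [3] addr=0xc6 blk=12 s=0: VC-HIT | VC [10]
  [4] addr=0xa2 blk=10 s=0: VC-HIT | VC [12]
  [5] addr=0xc6 blk=12 s=0: VC-HIT | VC [10]
  [6] addr=0xae blk=10 s=0: VC-HIT | VC [12]
  [7] addr=0xc3 blk=12 s=0: VC-HIT | VC [10]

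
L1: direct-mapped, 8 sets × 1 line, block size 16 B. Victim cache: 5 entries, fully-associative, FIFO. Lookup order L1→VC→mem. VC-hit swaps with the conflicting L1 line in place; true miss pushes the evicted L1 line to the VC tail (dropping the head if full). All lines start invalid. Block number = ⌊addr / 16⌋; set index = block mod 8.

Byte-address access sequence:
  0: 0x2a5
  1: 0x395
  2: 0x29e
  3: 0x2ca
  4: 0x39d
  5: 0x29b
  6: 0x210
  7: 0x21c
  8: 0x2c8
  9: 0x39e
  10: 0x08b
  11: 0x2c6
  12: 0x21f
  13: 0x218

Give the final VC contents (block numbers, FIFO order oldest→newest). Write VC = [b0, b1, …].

VC = [57, 41]

#0 0x2a5→b42/s2 MISS; vc=[]
#1 0x395→b57/s1 MISS; vc=[]
#2 0x29e→b41/s1 MISS; vc=[57]
#3 0x2ca→b44/s4 MISS; vc=[57]
#4 0x39d→b57/s1 VC-HIT; vc=[41]
#5 0x29b→b41/s1 VC-HIT; vc=[57]
#6 0x210→b33/s1 MISS; vc=[57,41]
#7 0x21c→b33/s1 L1-HIT; vc=[57,41]
#8 0x2c8→b44/s4 L1-HIT; vc=[57,41]
#9 0x39e→b57/s1 VC-HIT; vc=[33,41]
#10 0x8b→b8/s0 MISS; vc=[33,41]
#11 0x2c6→b44/s4 L1-HIT; vc=[33,41]
#12 0x21f→b33/s1 VC-HIT; vc=[57,41]
#13 0x218→b33/s1 L1-HIT; vc=[57,41]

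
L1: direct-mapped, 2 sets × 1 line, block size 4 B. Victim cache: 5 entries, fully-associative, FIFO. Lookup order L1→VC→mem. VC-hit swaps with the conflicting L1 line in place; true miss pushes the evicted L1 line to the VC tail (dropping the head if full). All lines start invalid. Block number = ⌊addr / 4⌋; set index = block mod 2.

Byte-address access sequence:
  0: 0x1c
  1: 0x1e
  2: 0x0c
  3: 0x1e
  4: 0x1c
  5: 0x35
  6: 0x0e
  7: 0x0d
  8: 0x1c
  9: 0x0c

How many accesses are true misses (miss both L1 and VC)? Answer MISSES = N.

0: 0x1c (blk 7, set 1) → MISS  vc=[]
1: 0x1e (blk 7, set 1) → L1-HIT  vc=[]
2: 0xc (blk 3, set 1) → MISS  vc=[7]
3: 0x1e (blk 7, set 1) → VC-HIT  vc=[3]
4: 0x1c (blk 7, set 1) → L1-HIT  vc=[3]
5: 0x35 (blk 13, set 1) → MISS  vc=[3, 7]
6: 0xe (blk 3, set 1) → VC-HIT  vc=[13, 7]
7: 0xd (blk 3, set 1) → L1-HIT  vc=[13, 7]
8: 0x1c (blk 7, set 1) → VC-HIT  vc=[13, 3]
9: 0xc (blk 3, set 1) → VC-HIT  vc=[13, 7]

MISSES = 3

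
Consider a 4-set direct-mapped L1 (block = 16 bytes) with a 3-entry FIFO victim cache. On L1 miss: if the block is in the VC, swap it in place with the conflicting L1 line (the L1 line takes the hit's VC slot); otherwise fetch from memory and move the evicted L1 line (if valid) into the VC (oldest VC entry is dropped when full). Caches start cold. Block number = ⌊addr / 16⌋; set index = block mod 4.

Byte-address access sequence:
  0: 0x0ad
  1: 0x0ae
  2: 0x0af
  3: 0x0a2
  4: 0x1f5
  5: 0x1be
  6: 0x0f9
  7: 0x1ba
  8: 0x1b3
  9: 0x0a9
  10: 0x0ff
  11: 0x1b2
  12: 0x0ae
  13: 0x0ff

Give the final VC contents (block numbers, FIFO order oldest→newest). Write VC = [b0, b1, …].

VC = [31, 27]

0: 0xad (blk 10, set 2) → MISS  vc=[]
1: 0xae (blk 10, set 2) → L1-HIT  vc=[]
2: 0xaf (blk 10, set 2) → L1-HIT  vc=[]
3: 0xa2 (blk 10, set 2) → L1-HIT  vc=[]
4: 0x1f5 (blk 31, set 3) → MISS  vc=[]
5: 0x1be (blk 27, set 3) → MISS  vc=[31]
6: 0xf9 (blk 15, set 3) → MISS  vc=[31, 27]
7: 0x1ba (blk 27, set 3) → VC-HIT  vc=[31, 15]
8: 0x1b3 (blk 27, set 3) → L1-HIT  vc=[31, 15]
9: 0xa9 (blk 10, set 2) → L1-HIT  vc=[31, 15]
10: 0xff (blk 15, set 3) → VC-HIT  vc=[31, 27]
11: 0x1b2 (blk 27, set 3) → VC-HIT  vc=[31, 15]
12: 0xae (blk 10, set 2) → L1-HIT  vc=[31, 15]
13: 0xff (blk 15, set 3) → VC-HIT  vc=[31, 27]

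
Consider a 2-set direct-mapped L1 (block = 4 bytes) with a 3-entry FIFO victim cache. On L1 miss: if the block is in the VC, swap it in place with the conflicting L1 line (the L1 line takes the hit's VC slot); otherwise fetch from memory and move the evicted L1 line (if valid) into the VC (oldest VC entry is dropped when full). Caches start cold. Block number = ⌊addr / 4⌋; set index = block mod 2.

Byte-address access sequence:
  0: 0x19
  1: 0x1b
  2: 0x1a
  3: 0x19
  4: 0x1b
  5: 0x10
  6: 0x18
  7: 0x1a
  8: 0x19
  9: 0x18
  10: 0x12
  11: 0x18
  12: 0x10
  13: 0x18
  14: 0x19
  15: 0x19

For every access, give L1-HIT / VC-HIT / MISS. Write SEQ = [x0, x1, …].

SEQ = [MISS, L1-HIT, L1-HIT, L1-HIT, L1-HIT, MISS, VC-HIT, L1-HIT, L1-HIT, L1-HIT, VC-HIT, VC-HIT, VC-HIT, VC-HIT, L1-HIT, L1-HIT]

0: 0x19 (blk 6, set 0) → MISS  vc=[]
1: 0x1b (blk 6, set 0) → L1-HIT  vc=[]
2: 0x1a (blk 6, set 0) → L1-HIT  vc=[]
3: 0x19 (blk 6, set 0) → L1-HIT  vc=[]
4: 0x1b (blk 6, set 0) → L1-HIT  vc=[]
5: 0x10 (blk 4, set 0) → MISS  vc=[6]
6: 0x18 (blk 6, set 0) → VC-HIT  vc=[4]
7: 0x1a (blk 6, set 0) → L1-HIT  vc=[4]
8: 0x19 (blk 6, set 0) → L1-HIT  vc=[4]
9: 0x18 (blk 6, set 0) → L1-HIT  vc=[4]
10: 0x12 (blk 4, set 0) → VC-HIT  vc=[6]
11: 0x18 (blk 6, set 0) → VC-HIT  vc=[4]
12: 0x10 (blk 4, set 0) → VC-HIT  vc=[6]
13: 0x18 (blk 6, set 0) → VC-HIT  vc=[4]
14: 0x19 (blk 6, set 0) → L1-HIT  vc=[4]
15: 0x19 (blk 6, set 0) → L1-HIT  vc=[4]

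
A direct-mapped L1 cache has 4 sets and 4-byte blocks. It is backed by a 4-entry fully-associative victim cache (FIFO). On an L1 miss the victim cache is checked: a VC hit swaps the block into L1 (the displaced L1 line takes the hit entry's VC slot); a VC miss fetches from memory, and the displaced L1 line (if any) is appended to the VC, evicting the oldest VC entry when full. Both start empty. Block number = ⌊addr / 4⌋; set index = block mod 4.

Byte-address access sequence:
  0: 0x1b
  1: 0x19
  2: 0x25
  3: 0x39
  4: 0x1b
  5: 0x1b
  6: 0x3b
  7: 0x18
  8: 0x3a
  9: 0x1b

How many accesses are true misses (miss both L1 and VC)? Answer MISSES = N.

0: 0x1b (blk 6, set 2) → MISS  vc=[]
1: 0x19 (blk 6, set 2) → L1-HIT  vc=[]
2: 0x25 (blk 9, set 1) → MISS  vc=[]
3: 0x39 (blk 14, set 2) → MISS  vc=[6]
4: 0x1b (blk 6, set 2) → VC-HIT  vc=[14]
5: 0x1b (blk 6, set 2) → L1-HIT  vc=[14]
6: 0x3b (blk 14, set 2) → VC-HIT  vc=[6]
7: 0x18 (blk 6, set 2) → VC-HIT  vc=[14]
8: 0x3a (blk 14, set 2) → VC-HIT  vc=[6]
9: 0x1b (blk 6, set 2) → VC-HIT  vc=[14]

MISSES = 3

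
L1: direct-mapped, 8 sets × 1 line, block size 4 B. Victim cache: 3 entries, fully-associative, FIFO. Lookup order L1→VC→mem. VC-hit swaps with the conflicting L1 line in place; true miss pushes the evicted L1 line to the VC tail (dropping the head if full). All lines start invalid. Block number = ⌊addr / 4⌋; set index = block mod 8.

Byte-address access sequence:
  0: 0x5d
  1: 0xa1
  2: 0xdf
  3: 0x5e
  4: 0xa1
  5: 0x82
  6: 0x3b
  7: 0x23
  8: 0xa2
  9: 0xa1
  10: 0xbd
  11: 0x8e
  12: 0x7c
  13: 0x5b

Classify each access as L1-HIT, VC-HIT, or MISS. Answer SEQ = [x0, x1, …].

SEQ = [MISS, MISS, MISS, VC-HIT, L1-HIT, MISS, MISS, MISS, VC-HIT, L1-HIT, MISS, MISS, MISS, MISS]

0: 0x5d (blk 23, set 7) → MISS  vc=[]
1: 0xa1 (blk 40, set 0) → MISS  vc=[]
2: 0xdf (blk 55, set 7) → MISS  vc=[23]
3: 0x5e (blk 23, set 7) → VC-HIT  vc=[55]
4: 0xa1 (blk 40, set 0) → L1-HIT  vc=[55]
5: 0x82 (blk 32, set 0) → MISS  vc=[55, 40]
6: 0x3b (blk 14, set 6) → MISS  vc=[55, 40]
7: 0x23 (blk 8, set 0) → MISS  vc=[55, 40, 32]
8: 0xa2 (blk 40, set 0) → VC-HIT  vc=[55, 8, 32]
9: 0xa1 (blk 40, set 0) → L1-HIT  vc=[55, 8, 32]
10: 0xbd (blk 47, set 7) → MISS  vc=[8, 32, 23]
11: 0x8e (blk 35, set 3) → MISS  vc=[8, 32, 23]
12: 0x7c (blk 31, set 7) → MISS  vc=[32, 23, 47]
13: 0x5b (blk 22, set 6) → MISS  vc=[23, 47, 14]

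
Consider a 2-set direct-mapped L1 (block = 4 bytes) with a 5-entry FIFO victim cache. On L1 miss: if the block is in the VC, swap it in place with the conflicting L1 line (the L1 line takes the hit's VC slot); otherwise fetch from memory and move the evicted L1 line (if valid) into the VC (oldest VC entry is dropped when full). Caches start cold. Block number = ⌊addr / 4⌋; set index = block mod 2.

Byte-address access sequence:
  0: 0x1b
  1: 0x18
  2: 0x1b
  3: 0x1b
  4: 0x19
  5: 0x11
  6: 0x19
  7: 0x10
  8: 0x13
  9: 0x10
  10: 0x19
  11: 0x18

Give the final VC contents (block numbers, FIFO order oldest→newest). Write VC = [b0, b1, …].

VC = [4]

  [0] addr=0x1b blk=6 s=0: MISS | VC []
  [1] addr=0x18 blk=6 s=0: L1-HIT | VC []
  [2] addr=0x1b blk=6 s=0: L1-HIT | VC []
  [3] addr=0x1b blk=6 s=0: L1-HIT | VC []
  [4] addr=0x19 blk=6 s=0: L1-HIT | VC []
  [5] addr=0x11 blk=4 s=0: MISS | VC [6]
  [6] addr=0x19 blk=6 s=0: VC-HIT | VC [4]
  [7] addr=0x10 blk=4 s=0: VC-HIT | VC [6]
  [8] addr=0x13 blk=4 s=0: L1-HIT | VC [6]
  [9] addr=0x10 blk=4 s=0: L1-HIT | VC [6]
  [10] addr=0x19 blk=6 s=0: VC-HIT | VC [4]
  [11] addr=0x18 blk=6 s=0: L1-HIT | VC [4]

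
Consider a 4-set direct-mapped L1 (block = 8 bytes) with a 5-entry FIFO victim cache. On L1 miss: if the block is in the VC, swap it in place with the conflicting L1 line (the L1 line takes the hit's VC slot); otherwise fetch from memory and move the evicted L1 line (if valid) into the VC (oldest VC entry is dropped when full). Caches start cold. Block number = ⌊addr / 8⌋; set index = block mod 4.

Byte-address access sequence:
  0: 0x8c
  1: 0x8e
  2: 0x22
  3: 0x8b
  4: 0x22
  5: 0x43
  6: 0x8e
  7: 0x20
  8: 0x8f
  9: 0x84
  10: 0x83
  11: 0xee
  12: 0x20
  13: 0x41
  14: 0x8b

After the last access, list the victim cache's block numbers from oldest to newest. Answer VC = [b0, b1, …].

VC = [4, 16, 29]

#0 0x8c→b17/s1 MISS; vc=[]
#1 0x8e→b17/s1 L1-HIT; vc=[]
#2 0x22→b4/s0 MISS; vc=[]
#3 0x8b→b17/s1 L1-HIT; vc=[]
#4 0x22→b4/s0 L1-HIT; vc=[]
#5 0x43→b8/s0 MISS; vc=[4]
#6 0x8e→b17/s1 L1-HIT; vc=[4]
#7 0x20→b4/s0 VC-HIT; vc=[8]
#8 0x8f→b17/s1 L1-HIT; vc=[8]
#9 0x84→b16/s0 MISS; vc=[8,4]
#10 0x83→b16/s0 L1-HIT; vc=[8,4]
#11 0xee→b29/s1 MISS; vc=[8,4,17]
#12 0x20→b4/s0 VC-HIT; vc=[8,16,17]
#13 0x41→b8/s0 VC-HIT; vc=[4,16,17]
#14 0x8b→b17/s1 VC-HIT; vc=[4,16,29]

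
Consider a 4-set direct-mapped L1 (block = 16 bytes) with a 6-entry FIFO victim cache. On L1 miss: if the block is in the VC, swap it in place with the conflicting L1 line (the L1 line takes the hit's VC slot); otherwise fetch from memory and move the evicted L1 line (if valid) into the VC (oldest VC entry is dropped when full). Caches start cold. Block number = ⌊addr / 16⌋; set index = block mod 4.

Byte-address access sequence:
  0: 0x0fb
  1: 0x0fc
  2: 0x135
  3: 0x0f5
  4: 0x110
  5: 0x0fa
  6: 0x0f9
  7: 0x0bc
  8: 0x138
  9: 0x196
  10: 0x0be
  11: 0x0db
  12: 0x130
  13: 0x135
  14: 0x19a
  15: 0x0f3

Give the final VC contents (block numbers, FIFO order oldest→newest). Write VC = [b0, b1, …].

  [0] addr=0xfb blk=15 s=3: MISS | VC []
  [1] addr=0xfc blk=15 s=3: L1-HIT | VC []
  [2] addr=0x135 blk=19 s=3: MISS | VC [15]
  [3] addr=0xf5 blk=15 s=3: VC-HIT | VC [19]
  [4] addr=0x110 blk=17 s=1: MISS | VC [19]
  [5] addr=0xfa blk=15 s=3: L1-HIT | VC [19]
  [6] addr=0xf9 blk=15 s=3: L1-HIT | VC [19]
  [7] addr=0xbc blk=11 s=3: MISS | VC [19, 15]
  [8] addr=0x138 blk=19 s=3: VC-HIT | VC [11, 15]
  [9] addr=0x196 blk=25 s=1: MISS | VC [11, 15, 17]
  [10] addr=0xbe blk=11 s=3: VC-HIT | VC [19, 15, 17]
  [11] addr=0xdb blk=13 s=1: MISS | VC [19, 15, 17, 25]
  [12] addr=0x130 blk=19 s=3: VC-HIT | VC [11, 15, 17, 25]
  [13] addr=0x135 blk=19 s=3: L1-HIT | VC [11, 15, 17, 25]
  [14] addr=0x19a blk=25 s=1: VC-HIT | VC [11, 15, 17, 13]
  [15] addr=0xf3 blk=15 s=3: VC-HIT | VC [11, 19, 17, 13]

VC = [11, 19, 17, 13]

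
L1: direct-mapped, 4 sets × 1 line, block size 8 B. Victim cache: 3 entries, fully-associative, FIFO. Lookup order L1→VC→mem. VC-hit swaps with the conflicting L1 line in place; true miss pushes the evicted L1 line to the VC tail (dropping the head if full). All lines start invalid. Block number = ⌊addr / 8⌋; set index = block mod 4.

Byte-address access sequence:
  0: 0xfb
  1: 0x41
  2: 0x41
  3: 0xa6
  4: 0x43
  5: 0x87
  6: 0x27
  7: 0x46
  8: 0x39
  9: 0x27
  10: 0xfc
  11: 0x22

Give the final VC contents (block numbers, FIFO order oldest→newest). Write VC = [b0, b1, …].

VC = [8, 16, 7]

0: 0xfb (blk 31, set 3) → MISS  vc=[]
1: 0x41 (blk 8, set 0) → MISS  vc=[]
2: 0x41 (blk 8, set 0) → L1-HIT  vc=[]
3: 0xa6 (blk 20, set 0) → MISS  vc=[8]
4: 0x43 (blk 8, set 0) → VC-HIT  vc=[20]
5: 0x87 (blk 16, set 0) → MISS  vc=[20, 8]
6: 0x27 (blk 4, set 0) → MISS  vc=[20, 8, 16]
7: 0x46 (blk 8, set 0) → VC-HIT  vc=[20, 4, 16]
8: 0x39 (blk 7, set 3) → MISS  vc=[4, 16, 31]
9: 0x27 (blk 4, set 0) → VC-HIT  vc=[8, 16, 31]
10: 0xfc (blk 31, set 3) → VC-HIT  vc=[8, 16, 7]
11: 0x22 (blk 4, set 0) → L1-HIT  vc=[8, 16, 7]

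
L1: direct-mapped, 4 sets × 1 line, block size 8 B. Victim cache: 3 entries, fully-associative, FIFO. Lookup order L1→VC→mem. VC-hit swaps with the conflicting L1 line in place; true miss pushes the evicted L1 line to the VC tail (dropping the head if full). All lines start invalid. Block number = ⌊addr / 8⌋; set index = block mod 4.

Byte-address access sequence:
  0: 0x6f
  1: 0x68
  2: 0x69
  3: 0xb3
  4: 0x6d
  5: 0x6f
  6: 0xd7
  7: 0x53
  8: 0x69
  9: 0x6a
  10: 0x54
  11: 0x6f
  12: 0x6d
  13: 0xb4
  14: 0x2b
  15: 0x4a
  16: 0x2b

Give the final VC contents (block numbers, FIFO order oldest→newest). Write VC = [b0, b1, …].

0: 0x6f (blk 13, set 1) → MISS  vc=[]
1: 0x68 (blk 13, set 1) → L1-HIT  vc=[]
2: 0x69 (blk 13, set 1) → L1-HIT  vc=[]
3: 0xb3 (blk 22, set 2) → MISS  vc=[]
4: 0x6d (blk 13, set 1) → L1-HIT  vc=[]
5: 0x6f (blk 13, set 1) → L1-HIT  vc=[]
6: 0xd7 (blk 26, set 2) → MISS  vc=[22]
7: 0x53 (blk 10, set 2) → MISS  vc=[22, 26]
8: 0x69 (blk 13, set 1) → L1-HIT  vc=[22, 26]
9: 0x6a (blk 13, set 1) → L1-HIT  vc=[22, 26]
10: 0x54 (blk 10, set 2) → L1-HIT  vc=[22, 26]
11: 0x6f (blk 13, set 1) → L1-HIT  vc=[22, 26]
12: 0x6d (blk 13, set 1) → L1-HIT  vc=[22, 26]
13: 0xb4 (blk 22, set 2) → VC-HIT  vc=[10, 26]
14: 0x2b (blk 5, set 1) → MISS  vc=[10, 26, 13]
15: 0x4a (blk 9, set 1) → MISS  vc=[26, 13, 5]
16: 0x2b (blk 5, set 1) → VC-HIT  vc=[26, 13, 9]

VC = [26, 13, 9]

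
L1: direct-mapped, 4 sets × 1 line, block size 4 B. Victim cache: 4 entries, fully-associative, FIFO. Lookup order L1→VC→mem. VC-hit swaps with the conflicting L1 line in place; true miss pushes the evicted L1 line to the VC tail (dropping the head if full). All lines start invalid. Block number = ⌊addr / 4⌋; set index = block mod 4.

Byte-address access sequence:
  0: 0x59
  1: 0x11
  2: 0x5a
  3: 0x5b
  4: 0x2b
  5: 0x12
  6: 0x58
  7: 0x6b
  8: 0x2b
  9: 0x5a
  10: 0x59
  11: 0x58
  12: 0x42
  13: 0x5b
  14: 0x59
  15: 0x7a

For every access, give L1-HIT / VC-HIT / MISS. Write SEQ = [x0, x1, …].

#0 0x59→b22/s2 MISS; vc=[]
#1 0x11→b4/s0 MISS; vc=[]
#2 0x5a→b22/s2 L1-HIT; vc=[]
#3 0x5b→b22/s2 L1-HIT; vc=[]
#4 0x2b→b10/s2 MISS; vc=[22]
#5 0x12→b4/s0 L1-HIT; vc=[22]
#6 0x58→b22/s2 VC-HIT; vc=[10]
#7 0x6b→b26/s2 MISS; vc=[10,22]
#8 0x2b→b10/s2 VC-HIT; vc=[26,22]
#9 0x5a→b22/s2 VC-HIT; vc=[26,10]
#10 0x59→b22/s2 L1-HIT; vc=[26,10]
#11 0x58→b22/s2 L1-HIT; vc=[26,10]
#12 0x42→b16/s0 MISS; vc=[26,10,4]
#13 0x5b→b22/s2 L1-HIT; vc=[26,10,4]
#14 0x59→b22/s2 L1-HIT; vc=[26,10,4]
#15 0x7a→b30/s2 MISS; vc=[26,10,4,22]

SEQ = [MISS, MISS, L1-HIT, L1-HIT, MISS, L1-HIT, VC-HIT, MISS, VC-HIT, VC-HIT, L1-HIT, L1-HIT, MISS, L1-HIT, L1-HIT, MISS]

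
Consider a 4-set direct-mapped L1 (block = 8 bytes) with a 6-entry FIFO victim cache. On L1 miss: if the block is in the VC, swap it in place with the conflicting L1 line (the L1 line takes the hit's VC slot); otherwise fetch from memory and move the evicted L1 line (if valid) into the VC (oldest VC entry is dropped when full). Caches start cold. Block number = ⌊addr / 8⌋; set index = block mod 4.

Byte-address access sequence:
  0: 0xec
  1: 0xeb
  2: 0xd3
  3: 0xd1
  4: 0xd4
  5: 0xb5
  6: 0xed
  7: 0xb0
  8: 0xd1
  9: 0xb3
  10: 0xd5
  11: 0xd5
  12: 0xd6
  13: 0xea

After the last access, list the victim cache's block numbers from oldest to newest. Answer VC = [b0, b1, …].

  [0] addr=0xec blk=29 s=1: MISS | VC []
  [1] addr=0xeb blk=29 s=1: L1-HIT | VC []
  [2] addr=0xd3 blk=26 s=2: MISS | VC []
  [3] addr=0xd1 blk=26 s=2: L1-HIT | VC []
  [4] addr=0xd4 blk=26 s=2: L1-HIT | VC []
  [5] addr=0xb5 blk=22 s=2: MISS | VC [26]
  [6] addr=0xed blk=29 s=1: L1-HIT | VC [26]
  [7] addr=0xb0 blk=22 s=2: L1-HIT | VC [26]
  [8] addr=0xd1 blk=26 s=2: VC-HIT | VC [22]
  [9] addr=0xb3 blk=22 s=2: VC-HIT | VC [26]
  [10] addr=0xd5 blk=26 s=2: VC-HIT | VC [22]
  [11] addr=0xd5 blk=26 s=2: L1-HIT | VC [22]
  [12] addr=0xd6 blk=26 s=2: L1-HIT | VC [22]
  [13] addr=0xea blk=29 s=1: L1-HIT | VC [22]

VC = [22]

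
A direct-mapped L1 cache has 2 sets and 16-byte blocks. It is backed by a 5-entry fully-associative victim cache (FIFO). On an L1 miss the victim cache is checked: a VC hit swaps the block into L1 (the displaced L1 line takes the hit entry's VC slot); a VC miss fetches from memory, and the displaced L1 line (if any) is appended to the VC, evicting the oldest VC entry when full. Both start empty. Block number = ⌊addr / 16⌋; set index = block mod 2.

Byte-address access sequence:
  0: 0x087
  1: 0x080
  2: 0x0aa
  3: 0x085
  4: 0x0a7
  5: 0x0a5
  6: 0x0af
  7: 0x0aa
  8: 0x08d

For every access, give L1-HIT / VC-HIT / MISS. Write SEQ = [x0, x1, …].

SEQ = [MISS, L1-HIT, MISS, VC-HIT, VC-HIT, L1-HIT, L1-HIT, L1-HIT, VC-HIT]

0: 0x87 (blk 8, set 0) → MISS  vc=[]
1: 0x80 (blk 8, set 0) → L1-HIT  vc=[]
2: 0xaa (blk 10, set 0) → MISS  vc=[8]
3: 0x85 (blk 8, set 0) → VC-HIT  vc=[10]
4: 0xa7 (blk 10, set 0) → VC-HIT  vc=[8]
5: 0xa5 (blk 10, set 0) → L1-HIT  vc=[8]
6: 0xaf (blk 10, set 0) → L1-HIT  vc=[8]
7: 0xaa (blk 10, set 0) → L1-HIT  vc=[8]
8: 0x8d (blk 8, set 0) → VC-HIT  vc=[10]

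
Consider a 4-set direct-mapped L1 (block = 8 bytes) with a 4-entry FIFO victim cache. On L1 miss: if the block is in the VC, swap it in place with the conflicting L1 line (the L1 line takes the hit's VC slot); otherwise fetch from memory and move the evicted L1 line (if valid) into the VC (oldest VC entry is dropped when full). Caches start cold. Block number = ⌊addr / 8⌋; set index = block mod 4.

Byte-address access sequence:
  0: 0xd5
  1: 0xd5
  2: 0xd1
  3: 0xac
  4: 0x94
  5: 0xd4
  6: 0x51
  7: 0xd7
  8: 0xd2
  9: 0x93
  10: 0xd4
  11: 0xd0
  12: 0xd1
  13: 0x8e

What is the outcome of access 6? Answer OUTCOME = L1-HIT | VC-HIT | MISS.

#0 0xd5→b26/s2 MISS; vc=[]
#1 0xd5→b26/s2 L1-HIT; vc=[]
#2 0xd1→b26/s2 L1-HIT; vc=[]
#3 0xac→b21/s1 MISS; vc=[]
#4 0x94→b18/s2 MISS; vc=[26]
#5 0xd4→b26/s2 VC-HIT; vc=[18]
#6 0x51→b10/s2 MISS; vc=[18,26]
#7 0xd7→b26/s2 VC-HIT; vc=[18,10]
#8 0xd2→b26/s2 L1-HIT; vc=[18,10]
#9 0x93→b18/s2 VC-HIT; vc=[26,10]
#10 0xd4→b26/s2 VC-HIT; vc=[18,10]
#11 0xd0→b26/s2 L1-HIT; vc=[18,10]
#12 0xd1→b26/s2 L1-HIT; vc=[18,10]
#13 0x8e→b17/s1 MISS; vc=[18,10,21]

OUTCOME = MISS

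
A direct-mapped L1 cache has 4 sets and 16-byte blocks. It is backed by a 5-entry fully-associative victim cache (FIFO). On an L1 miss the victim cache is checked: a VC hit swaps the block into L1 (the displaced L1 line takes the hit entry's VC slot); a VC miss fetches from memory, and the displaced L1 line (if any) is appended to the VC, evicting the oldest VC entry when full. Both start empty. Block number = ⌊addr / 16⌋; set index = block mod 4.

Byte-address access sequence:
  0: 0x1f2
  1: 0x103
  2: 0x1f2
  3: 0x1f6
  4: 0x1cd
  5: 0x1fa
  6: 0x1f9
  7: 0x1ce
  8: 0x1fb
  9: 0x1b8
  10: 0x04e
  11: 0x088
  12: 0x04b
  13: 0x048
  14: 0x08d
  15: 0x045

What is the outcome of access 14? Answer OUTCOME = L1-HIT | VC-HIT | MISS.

OUTCOME = VC-HIT

  [0] addr=0x1f2 blk=31 s=3: MISS | VC []
  [1] addr=0x103 blk=16 s=0: MISS | VC []
  [2] addr=0x1f2 blk=31 s=3: L1-HIT | VC []
  [3] addr=0x1f6 blk=31 s=3: L1-HIT | VC []
  [4] addr=0x1cd blk=28 s=0: MISS | VC [16]
  [5] addr=0x1fa blk=31 s=3: L1-HIT | VC [16]
  [6] addr=0x1f9 blk=31 s=3: L1-HIT | VC [16]
  [7] addr=0x1ce blk=28 s=0: L1-HIT | VC [16]
  [8] addr=0x1fb blk=31 s=3: L1-HIT | VC [16]
  [9] addr=0x1b8 blk=27 s=3: MISS | VC [16, 31]
  [10] addr=0x4e blk=4 s=0: MISS | VC [16, 31, 28]
  [11] addr=0x88 blk=8 s=0: MISS | VC [16, 31, 28, 4]
  [12] addr=0x4b blk=4 s=0: VC-HIT | VC [16, 31, 28, 8]
  [13] addr=0x48 blk=4 s=0: L1-HIT | VC [16, 31, 28, 8]
  [14] addr=0x8d blk=8 s=0: VC-HIT | VC [16, 31, 28, 4]
  [15] addr=0x45 blk=4 s=0: VC-HIT | VC [16, 31, 28, 8]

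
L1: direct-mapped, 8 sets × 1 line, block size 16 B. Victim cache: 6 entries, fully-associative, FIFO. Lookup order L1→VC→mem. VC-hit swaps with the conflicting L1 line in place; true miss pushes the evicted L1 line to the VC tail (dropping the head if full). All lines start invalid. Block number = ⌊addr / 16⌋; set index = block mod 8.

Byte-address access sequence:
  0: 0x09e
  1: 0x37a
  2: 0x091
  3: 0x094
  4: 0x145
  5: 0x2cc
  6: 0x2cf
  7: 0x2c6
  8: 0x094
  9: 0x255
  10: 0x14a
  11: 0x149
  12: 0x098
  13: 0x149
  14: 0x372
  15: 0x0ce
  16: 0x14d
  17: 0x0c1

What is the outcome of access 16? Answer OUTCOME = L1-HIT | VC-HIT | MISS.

#0 0x9e→b9/s1 MISS; vc=[]
#1 0x37a→b55/s7 MISS; vc=[]
#2 0x91→b9/s1 L1-HIT; vc=[]
#3 0x94→b9/s1 L1-HIT; vc=[]
#4 0x145→b20/s4 MISS; vc=[]
#5 0x2cc→b44/s4 MISS; vc=[20]
#6 0x2cf→b44/s4 L1-HIT; vc=[20]
#7 0x2c6→b44/s4 L1-HIT; vc=[20]
#8 0x94→b9/s1 L1-HIT; vc=[20]
#9 0x255→b37/s5 MISS; vc=[20]
#10 0x14a→b20/s4 VC-HIT; vc=[44]
#11 0x149→b20/s4 L1-HIT; vc=[44]
#12 0x98→b9/s1 L1-HIT; vc=[44]
#13 0x149→b20/s4 L1-HIT; vc=[44]
#14 0x372→b55/s7 L1-HIT; vc=[44]
#15 0xce→b12/s4 MISS; vc=[44,20]
#16 0x14d→b20/s4 VC-HIT; vc=[44,12]
#17 0xc1→b12/s4 VC-HIT; vc=[44,20]

OUTCOME = VC-HIT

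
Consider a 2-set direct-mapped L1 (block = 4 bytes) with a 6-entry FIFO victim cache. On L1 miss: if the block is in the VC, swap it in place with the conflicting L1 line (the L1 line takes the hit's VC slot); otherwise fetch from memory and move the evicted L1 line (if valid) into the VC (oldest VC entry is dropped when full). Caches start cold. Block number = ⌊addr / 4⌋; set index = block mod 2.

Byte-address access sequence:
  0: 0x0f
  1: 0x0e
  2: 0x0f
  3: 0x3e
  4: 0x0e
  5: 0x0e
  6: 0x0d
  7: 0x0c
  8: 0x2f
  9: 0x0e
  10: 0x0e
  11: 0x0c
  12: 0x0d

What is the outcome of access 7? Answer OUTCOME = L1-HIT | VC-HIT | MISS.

OUTCOME = L1-HIT

  [0] addr=0xf blk=3 s=1: MISS | VC []
  [1] addr=0xe blk=3 s=1: L1-HIT | VC []
  [2] addr=0xf blk=3 s=1: L1-HIT | VC []
  [3] addr=0x3e blk=15 s=1: MISS | VC [3]
  [4] addr=0xe blk=3 s=1: VC-HIT | VC [15]
  [5] addr=0xe blk=3 s=1: L1-HIT | VC [15]
  [6] addr=0xd blk=3 s=1: L1-HIT | VC [15]
  [7] addr=0xc blk=3 s=1: L1-HIT | VC [15]
  [8] addr=0x2f blk=11 s=1: MISS | VC [15, 3]
  [9] addr=0xe blk=3 s=1: VC-HIT | VC [15, 11]
  [10] addr=0xe blk=3 s=1: L1-HIT | VC [15, 11]
  [11] addr=0xc blk=3 s=1: L1-HIT | VC [15, 11]
  [12] addr=0xd blk=3 s=1: L1-HIT | VC [15, 11]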